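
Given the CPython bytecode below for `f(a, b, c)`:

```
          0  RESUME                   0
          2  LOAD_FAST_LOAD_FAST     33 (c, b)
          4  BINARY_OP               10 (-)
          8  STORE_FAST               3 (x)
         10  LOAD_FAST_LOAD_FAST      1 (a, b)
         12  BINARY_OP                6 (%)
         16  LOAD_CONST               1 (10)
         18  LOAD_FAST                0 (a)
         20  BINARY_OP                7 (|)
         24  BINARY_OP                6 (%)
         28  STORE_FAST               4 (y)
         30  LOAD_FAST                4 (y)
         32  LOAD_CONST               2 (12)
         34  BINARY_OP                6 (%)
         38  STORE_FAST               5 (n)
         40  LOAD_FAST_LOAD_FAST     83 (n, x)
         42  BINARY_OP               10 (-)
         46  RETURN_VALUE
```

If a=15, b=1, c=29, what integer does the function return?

-28

LOAD_FAST_LOAD_FAST c,b → push 29,1. Stack: [29, 1]
BINARY_OP - → 29 - 1 = 28. Stack: [28]
STORE_FAST x → x=28. Stack: []
LOAD_FAST_LOAD_FAST a,b → push 15,1. Stack: [15, 1]
BINARY_OP % → 15 % 1 = 0. Stack: [0]
LOAD_CONST → push 10. Stack: [0, 10]
LOAD_FAST a → push 15. Stack: [0, 10, 15]
BINARY_OP | → 10 | 15 = 15. Stack: [0, 15]
BINARY_OP % → 0 % 15 = 0. Stack: [0]
STORE_FAST y → y=0. Stack: []
LOAD_FAST y → push 0. Stack: [0]
LOAD_CONST → push 12. Stack: [0, 12]
BINARY_OP % → 0 % 12 = 0. Stack: [0]
STORE_FAST n → n=0. Stack: []
LOAD_FAST_LOAD_FAST n,x → push 0,28. Stack: [0, 28]
BINARY_OP - → 0 - 28 = -28. Stack: [-28]
RETURN_VALUE → return -28.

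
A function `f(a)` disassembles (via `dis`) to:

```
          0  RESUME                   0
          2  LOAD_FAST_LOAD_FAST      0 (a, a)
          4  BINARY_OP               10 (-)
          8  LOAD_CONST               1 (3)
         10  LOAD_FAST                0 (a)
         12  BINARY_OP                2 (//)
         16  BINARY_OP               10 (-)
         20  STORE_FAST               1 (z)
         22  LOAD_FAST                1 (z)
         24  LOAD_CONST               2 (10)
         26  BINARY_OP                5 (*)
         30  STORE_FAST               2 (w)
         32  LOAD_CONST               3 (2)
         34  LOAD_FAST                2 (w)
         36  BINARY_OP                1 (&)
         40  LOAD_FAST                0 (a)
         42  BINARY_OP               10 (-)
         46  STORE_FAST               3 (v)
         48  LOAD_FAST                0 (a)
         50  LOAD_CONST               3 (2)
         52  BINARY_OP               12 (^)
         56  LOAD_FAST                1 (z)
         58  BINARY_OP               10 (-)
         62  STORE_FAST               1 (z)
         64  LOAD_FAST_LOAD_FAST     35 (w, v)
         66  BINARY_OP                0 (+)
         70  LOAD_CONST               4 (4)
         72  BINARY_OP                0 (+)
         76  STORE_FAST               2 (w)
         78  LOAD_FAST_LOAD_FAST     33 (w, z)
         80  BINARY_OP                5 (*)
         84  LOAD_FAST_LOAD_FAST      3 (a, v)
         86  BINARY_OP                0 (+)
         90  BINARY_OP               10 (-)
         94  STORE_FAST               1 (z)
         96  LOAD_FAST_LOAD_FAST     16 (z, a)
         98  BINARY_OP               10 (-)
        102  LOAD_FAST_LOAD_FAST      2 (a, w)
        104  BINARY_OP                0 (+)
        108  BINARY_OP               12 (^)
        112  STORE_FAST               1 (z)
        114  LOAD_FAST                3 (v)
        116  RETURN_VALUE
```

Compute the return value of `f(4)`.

-4

LOAD_FAST_LOAD_FAST a,a → push 4,4. Stack: [4, 4]
BINARY_OP - → 4 - 4 = 0. Stack: [0]
LOAD_CONST → push 3. Stack: [0, 3]
LOAD_FAST a → push 4. Stack: [0, 3, 4]
BINARY_OP // → 3 // 4 = 0. Stack: [0, 0]
BINARY_OP - → 0 - 0 = 0. Stack: [0]
STORE_FAST z → z=0. Stack: []
LOAD_FAST z → push 0. Stack: [0]
LOAD_CONST → push 10. Stack: [0, 10]
BINARY_OP * → 0 * 10 = 0. Stack: [0]
STORE_FAST w → w=0. Stack: []
LOAD_CONST → push 2. Stack: [2]
LOAD_FAST w → push 0. Stack: [2, 0]
BINARY_OP & → 2 & 0 = 0. Stack: [0]
LOAD_FAST a → push 4. Stack: [0, 4]
BINARY_OP - → 0 - 4 = -4. Stack: [-4]
STORE_FAST v → v=-4. Stack: []
LOAD_FAST a → push 4. Stack: [4]
LOAD_CONST → push 2. Stack: [4, 2]
BINARY_OP ^ → 4 ^ 2 = 6. Stack: [6]
LOAD_FAST z → push 0. Stack: [6, 0]
BINARY_OP - → 6 - 0 = 6. Stack: [6]
STORE_FAST z → z=6. Stack: []
LOAD_FAST_LOAD_FAST w,v → push 0,-4. Stack: [0, -4]
BINARY_OP + → 0 + -4 = -4. Stack: [-4]
LOAD_CONST → push 4. Stack: [-4, 4]
BINARY_OP + → -4 + 4 = 0. Stack: [0]
STORE_FAST w → w=0. Stack: []
LOAD_FAST_LOAD_FAST w,z → push 0,6. Stack: [0, 6]
BINARY_OP * → 0 * 6 = 0. Stack: [0]
LOAD_FAST_LOAD_FAST a,v → push 4,-4. Stack: [0, 4, -4]
BINARY_OP + → 4 + -4 = 0. Stack: [0, 0]
BINARY_OP - → 0 - 0 = 0. Stack: [0]
STORE_FAST z → z=0. Stack: []
LOAD_FAST_LOAD_FAST z,a → push 0,4. Stack: [0, 4]
BINARY_OP - → 0 - 4 = -4. Stack: [-4]
LOAD_FAST_LOAD_FAST a,w → push 4,0. Stack: [-4, 4, 0]
BINARY_OP + → 4 + 0 = 4. Stack: [-4, 4]
BINARY_OP ^ → -4 ^ 4 = -8. Stack: [-8]
STORE_FAST z → z=-8. Stack: []
LOAD_FAST v → push -4. Stack: [-4]
RETURN_VALUE → return -4.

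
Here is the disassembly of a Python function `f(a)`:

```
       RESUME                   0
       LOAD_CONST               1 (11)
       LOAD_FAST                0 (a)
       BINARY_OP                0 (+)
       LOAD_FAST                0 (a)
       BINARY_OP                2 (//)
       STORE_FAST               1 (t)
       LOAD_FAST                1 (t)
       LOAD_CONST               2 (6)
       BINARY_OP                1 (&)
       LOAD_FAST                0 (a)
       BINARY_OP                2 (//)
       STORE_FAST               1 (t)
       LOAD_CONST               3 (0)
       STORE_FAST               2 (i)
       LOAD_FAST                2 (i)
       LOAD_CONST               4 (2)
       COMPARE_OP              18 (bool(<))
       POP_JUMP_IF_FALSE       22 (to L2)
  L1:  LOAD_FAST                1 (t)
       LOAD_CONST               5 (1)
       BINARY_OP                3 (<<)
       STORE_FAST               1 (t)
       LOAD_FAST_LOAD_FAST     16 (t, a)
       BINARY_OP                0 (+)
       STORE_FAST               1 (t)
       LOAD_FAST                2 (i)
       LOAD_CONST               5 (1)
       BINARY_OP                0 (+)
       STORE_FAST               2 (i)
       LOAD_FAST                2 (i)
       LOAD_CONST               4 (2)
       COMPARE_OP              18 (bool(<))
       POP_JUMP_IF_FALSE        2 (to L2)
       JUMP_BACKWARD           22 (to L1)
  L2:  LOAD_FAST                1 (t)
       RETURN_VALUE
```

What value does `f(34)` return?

LOAD_CONST → push 11. Stack: [11]
LOAD_FAST a → push 34. Stack: [11, 34]
BINARY_OP + → 11 + 34 = 45. Stack: [45]
LOAD_FAST a → push 34. Stack: [45, 34]
BINARY_OP // → 45 // 34 = 1. Stack: [1]
STORE_FAST t → t=1. Stack: []
LOAD_FAST t → push 1. Stack: [1]
LOAD_CONST → push 6. Stack: [1, 6]
BINARY_OP & → 1 & 6 = 0. Stack: [0]
LOAD_FAST a → push 34. Stack: [0, 34]
BINARY_OP // → 0 // 34 = 0. Stack: [0]
STORE_FAST t → t=0. Stack: []
LOAD_CONST → push 0. Stack: [0]
STORE_FAST i → i=0. Stack: []
LOAD_FAST i → push 0. Stack: [0]
LOAD_CONST → push 2. Stack: [0, 2]
COMPARE_OP bool(<) → 0 vs 2 = True. Stack: [True]
POP_JUMP_IF_FALSE → pop True; no jump. Stack: []
LOAD_FAST t → push 0. Stack: [0]
LOAD_CONST → push 1. Stack: [0, 1]
BINARY_OP << → 0 << 1 = 0. Stack: [0]
STORE_FAST t → t=0. Stack: []
LOAD_FAST_LOAD_FAST t,a → push 0,34. Stack: [0, 34]
BINARY_OP + → 0 + 34 = 34. Stack: [34]
STORE_FAST t → t=34. Stack: []
LOAD_FAST i → push 0. Stack: [0]
LOAD_CONST → push 1. Stack: [0, 1]
BINARY_OP + → 0 + 1 = 1. Stack: [1]
STORE_FAST i → i=1. Stack: []
LOAD_FAST i → push 1. Stack: [1]
LOAD_CONST → push 2. Stack: [1, 2]
COMPARE_OP bool(<) → 1 vs 2 = True. Stack: [True]
POP_JUMP_IF_FALSE → pop True; no jump. Stack: []
LOAD_FAST t → push 34. Stack: [34]
LOAD_CONST → push 1. Stack: [34, 1]
BINARY_OP << → 34 << 1 = 68. Stack: [68]
STORE_FAST t → t=68. Stack: []
LOAD_FAST_LOAD_FAST t,a → push 68,34. Stack: [68, 34]
BINARY_OP + → 68 + 34 = 102. Stack: [102]
STORE_FAST t → t=102. Stack: []
LOAD_FAST i → push 1. Stack: [1]
LOAD_CONST → push 1. Stack: [1, 1]
BINARY_OP + → 1 + 1 = 2. Stack: [2]
STORE_FAST i → i=2. Stack: []
LOAD_FAST i → push 2. Stack: [2]
LOAD_CONST → push 2. Stack: [2, 2]
COMPARE_OP bool(<) → 2 vs 2 = False. Stack: [False]
POP_JUMP_IF_FALSE → pop False; jump. Stack: []
LOAD_FAST t → push 102. Stack: [102]
RETURN_VALUE → return 102.

102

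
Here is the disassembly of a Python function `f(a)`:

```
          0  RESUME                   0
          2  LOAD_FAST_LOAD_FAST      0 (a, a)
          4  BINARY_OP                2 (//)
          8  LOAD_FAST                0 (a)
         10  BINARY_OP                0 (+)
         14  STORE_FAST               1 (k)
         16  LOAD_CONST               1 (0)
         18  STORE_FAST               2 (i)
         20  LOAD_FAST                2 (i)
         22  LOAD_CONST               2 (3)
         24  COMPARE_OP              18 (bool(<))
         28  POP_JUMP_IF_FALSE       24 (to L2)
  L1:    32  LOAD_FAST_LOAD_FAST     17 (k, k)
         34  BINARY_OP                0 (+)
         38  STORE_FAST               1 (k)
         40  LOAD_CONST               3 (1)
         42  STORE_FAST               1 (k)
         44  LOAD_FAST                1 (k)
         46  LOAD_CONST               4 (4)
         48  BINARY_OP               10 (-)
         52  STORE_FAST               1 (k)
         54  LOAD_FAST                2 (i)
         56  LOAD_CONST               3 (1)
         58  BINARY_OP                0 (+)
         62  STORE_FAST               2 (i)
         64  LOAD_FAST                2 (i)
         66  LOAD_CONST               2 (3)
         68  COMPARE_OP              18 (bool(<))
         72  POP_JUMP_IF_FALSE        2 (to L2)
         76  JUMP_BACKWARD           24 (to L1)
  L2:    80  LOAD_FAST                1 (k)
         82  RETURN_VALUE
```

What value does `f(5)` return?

-3

LOAD_FAST_LOAD_FAST a,a → push 5,5. Stack: [5, 5]
BINARY_OP // → 5 // 5 = 1. Stack: [1]
LOAD_FAST a → push 5. Stack: [1, 5]
BINARY_OP + → 1 + 5 = 6. Stack: [6]
STORE_FAST k → k=6. Stack: []
LOAD_CONST → push 0. Stack: [0]
STORE_FAST i → i=0. Stack: []
LOAD_FAST i → push 0. Stack: [0]
LOAD_CONST → push 3. Stack: [0, 3]
COMPARE_OP bool(<) → 0 vs 3 = True. Stack: [True]
POP_JUMP_IF_FALSE → pop True; no jump. Stack: []
LOAD_FAST_LOAD_FAST k,k → push 6,6. Stack: [6, 6]
BINARY_OP + → 6 + 6 = 12. Stack: [12]
STORE_FAST k → k=12. Stack: []
LOAD_CONST → push 1. Stack: [1]
STORE_FAST k → k=1. Stack: []
LOAD_FAST k → push 1. Stack: [1]
LOAD_CONST → push 4. Stack: [1, 4]
BINARY_OP - → 1 - 4 = -3. Stack: [-3]
STORE_FAST k → k=-3. Stack: []
LOAD_FAST i → push 0. Stack: [0]
LOAD_CONST → push 1. Stack: [0, 1]
BINARY_OP + → 0 + 1 = 1. Stack: [1]
STORE_FAST i → i=1. Stack: []
LOAD_FAST i → push 1. Stack: [1]
LOAD_CONST → push 3. Stack: [1, 3]
COMPARE_OP bool(<) → 1 vs 3 = True. Stack: [True]
POP_JUMP_IF_FALSE → pop True; no jump. Stack: []
LOAD_FAST_LOAD_FAST k,k → push -3,-3. Stack: [-3, -3]
BINARY_OP + → -3 + -3 = -6. Stack: [-6]
STORE_FAST k → k=-6. Stack: []
LOAD_CONST → push 1. Stack: [1]
STORE_FAST k → k=1. Stack: []
LOAD_FAST k → push 1. Stack: [1]
LOAD_CONST → push 4. Stack: [1, 4]
BINARY_OP - → 1 - 4 = -3. Stack: [-3]
STORE_FAST k → k=-3. Stack: []
LOAD_FAST i → push 1. Stack: [1]
LOAD_CONST → push 1. Stack: [1, 1]
BINARY_OP + → 1 + 1 = 2. Stack: [2]
STORE_FAST i → i=2. Stack: []
LOAD_FAST i → push 2. Stack: [2]
LOAD_CONST → push 3. Stack: [2, 3]
COMPARE_OP bool(<) → 2 vs 3 = True. Stack: [True]
POP_JUMP_IF_FALSE → pop True; no jump. Stack: []
LOAD_FAST_LOAD_FAST k,k → push -3,-3. Stack: [-3, -3]
BINARY_OP + → -3 + -3 = -6. Stack: [-6]
STORE_FAST k → k=-6. Stack: []
LOAD_CONST → push 1. Stack: [1]
STORE_FAST k → k=1. Stack: []
LOAD_FAST k → push 1. Stack: [1]
LOAD_CONST → push 4. Stack: [1, 4]
BINARY_OP - → 1 - 4 = -3. Stack: [-3]
STORE_FAST k → k=-3. Stack: []
LOAD_FAST i → push 2. Stack: [2]
LOAD_CONST → push 1. Stack: [2, 1]
BINARY_OP + → 2 + 1 = 3. Stack: [3]
STORE_FAST i → i=3. Stack: []
LOAD_FAST i → push 3. Stack: [3]
LOAD_CONST → push 3. Stack: [3, 3]
COMPARE_OP bool(<) → 3 vs 3 = False. Stack: [False]
POP_JUMP_IF_FALSE → pop False; jump. Stack: []
LOAD_FAST k → push -3. Stack: [-3]
RETURN_VALUE → return -3.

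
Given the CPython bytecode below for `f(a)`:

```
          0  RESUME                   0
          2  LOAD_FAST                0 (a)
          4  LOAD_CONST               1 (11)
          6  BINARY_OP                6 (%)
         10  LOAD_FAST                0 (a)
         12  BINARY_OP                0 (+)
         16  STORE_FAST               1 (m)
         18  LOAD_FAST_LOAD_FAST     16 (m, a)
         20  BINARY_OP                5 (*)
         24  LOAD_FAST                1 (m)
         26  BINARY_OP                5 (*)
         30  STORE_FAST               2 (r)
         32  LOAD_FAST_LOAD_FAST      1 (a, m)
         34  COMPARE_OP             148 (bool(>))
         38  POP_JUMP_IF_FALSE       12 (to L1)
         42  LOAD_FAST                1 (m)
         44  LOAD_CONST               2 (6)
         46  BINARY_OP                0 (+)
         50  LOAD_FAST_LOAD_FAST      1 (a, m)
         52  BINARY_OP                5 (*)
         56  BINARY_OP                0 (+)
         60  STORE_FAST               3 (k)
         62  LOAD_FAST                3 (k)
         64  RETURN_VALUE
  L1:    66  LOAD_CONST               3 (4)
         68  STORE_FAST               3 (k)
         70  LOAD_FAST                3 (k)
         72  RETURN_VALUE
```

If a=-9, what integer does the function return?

LOAD_FAST a → push -9. Stack: [-9]
LOAD_CONST → push 11. Stack: [-9, 11]
BINARY_OP % → -9 % 11 = 2. Stack: [2]
LOAD_FAST a → push -9. Stack: [2, -9]
BINARY_OP + → 2 + -9 = -7. Stack: [-7]
STORE_FAST m → m=-7. Stack: []
LOAD_FAST_LOAD_FAST m,a → push -7,-9. Stack: [-7, -9]
BINARY_OP * → -7 * -9 = 63. Stack: [63]
LOAD_FAST m → push -7. Stack: [63, -7]
BINARY_OP * → 63 * -7 = -441. Stack: [-441]
STORE_FAST r → r=-441. Stack: []
LOAD_FAST_LOAD_FAST a,m → push -9,-7. Stack: [-9, -7]
COMPARE_OP bool(>) → -9 vs -7 = False. Stack: [False]
POP_JUMP_IF_FALSE → pop False; jump. Stack: []
LOAD_CONST → push 4. Stack: [4]
STORE_FAST k → k=4. Stack: []
LOAD_FAST k → push 4. Stack: [4]
RETURN_VALUE → return 4.

4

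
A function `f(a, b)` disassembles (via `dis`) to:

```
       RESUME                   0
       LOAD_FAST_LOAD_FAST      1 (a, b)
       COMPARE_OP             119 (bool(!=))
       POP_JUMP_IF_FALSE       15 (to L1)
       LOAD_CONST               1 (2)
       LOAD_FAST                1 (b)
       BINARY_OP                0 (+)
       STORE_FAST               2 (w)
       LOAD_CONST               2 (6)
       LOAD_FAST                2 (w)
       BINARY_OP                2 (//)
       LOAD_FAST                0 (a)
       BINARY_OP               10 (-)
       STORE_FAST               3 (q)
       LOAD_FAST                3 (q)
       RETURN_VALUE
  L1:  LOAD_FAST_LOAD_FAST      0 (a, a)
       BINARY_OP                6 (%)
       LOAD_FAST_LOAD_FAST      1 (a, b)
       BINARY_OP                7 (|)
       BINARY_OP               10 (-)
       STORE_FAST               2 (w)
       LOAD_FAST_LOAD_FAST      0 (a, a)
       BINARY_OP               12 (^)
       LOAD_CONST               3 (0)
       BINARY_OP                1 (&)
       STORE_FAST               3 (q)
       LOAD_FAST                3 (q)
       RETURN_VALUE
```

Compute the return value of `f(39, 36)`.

-39

LOAD_FAST_LOAD_FAST a,b → push 39,36. Stack: [39, 36]
COMPARE_OP bool(!=) → 39 vs 36 = True. Stack: [True]
POP_JUMP_IF_FALSE → pop True; no jump. Stack: []
LOAD_CONST → push 2. Stack: [2]
LOAD_FAST b → push 36. Stack: [2, 36]
BINARY_OP + → 2 + 36 = 38. Stack: [38]
STORE_FAST w → w=38. Stack: []
LOAD_CONST → push 6. Stack: [6]
LOAD_FAST w → push 38. Stack: [6, 38]
BINARY_OP // → 6 // 38 = 0. Stack: [0]
LOAD_FAST a → push 39. Stack: [0, 39]
BINARY_OP - → 0 - 39 = -39. Stack: [-39]
STORE_FAST q → q=-39. Stack: []
LOAD_FAST q → push -39. Stack: [-39]
RETURN_VALUE → return -39.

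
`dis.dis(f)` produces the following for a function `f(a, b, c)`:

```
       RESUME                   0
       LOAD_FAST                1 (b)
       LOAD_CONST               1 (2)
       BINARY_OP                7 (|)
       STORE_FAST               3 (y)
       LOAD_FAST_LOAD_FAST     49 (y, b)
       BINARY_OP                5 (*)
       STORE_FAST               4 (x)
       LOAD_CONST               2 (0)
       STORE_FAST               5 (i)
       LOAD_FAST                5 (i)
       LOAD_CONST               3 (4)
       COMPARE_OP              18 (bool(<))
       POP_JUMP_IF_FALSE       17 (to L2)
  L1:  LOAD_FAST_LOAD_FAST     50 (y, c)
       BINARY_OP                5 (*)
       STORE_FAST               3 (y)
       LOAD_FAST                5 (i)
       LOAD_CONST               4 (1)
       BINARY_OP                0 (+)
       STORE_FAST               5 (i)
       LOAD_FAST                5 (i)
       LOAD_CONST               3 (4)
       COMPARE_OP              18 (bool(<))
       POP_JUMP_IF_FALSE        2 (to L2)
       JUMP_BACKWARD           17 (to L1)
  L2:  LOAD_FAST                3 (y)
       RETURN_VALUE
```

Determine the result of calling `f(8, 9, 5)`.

6875

LOAD_FAST b → push 9. Stack: [9]
LOAD_CONST → push 2. Stack: [9, 2]
BINARY_OP | → 9 | 2 = 11. Stack: [11]
STORE_FAST y → y=11. Stack: []
LOAD_FAST_LOAD_FAST y,b → push 11,9. Stack: [11, 9]
BINARY_OP * → 11 * 9 = 99. Stack: [99]
STORE_FAST x → x=99. Stack: []
LOAD_CONST → push 0. Stack: [0]
STORE_FAST i → i=0. Stack: []
LOAD_FAST i → push 0. Stack: [0]
LOAD_CONST → push 4. Stack: [0, 4]
COMPARE_OP bool(<) → 0 vs 4 = True. Stack: [True]
POP_JUMP_IF_FALSE → pop True; no jump. Stack: []
LOAD_FAST_LOAD_FAST y,c → push 11,5. Stack: [11, 5]
BINARY_OP * → 11 * 5 = 55. Stack: [55]
STORE_FAST y → y=55. Stack: []
LOAD_FAST i → push 0. Stack: [0]
LOAD_CONST → push 1. Stack: [0, 1]
BINARY_OP + → 0 + 1 = 1. Stack: [1]
STORE_FAST i → i=1. Stack: []
LOAD_FAST i → push 1. Stack: [1]
LOAD_CONST → push 4. Stack: [1, 4]
COMPARE_OP bool(<) → 1 vs 4 = True. Stack: [True]
POP_JUMP_IF_FALSE → pop True; no jump. Stack: []
LOAD_FAST_LOAD_FAST y,c → push 55,5. Stack: [55, 5]
BINARY_OP * → 55 * 5 = 275. Stack: [275]
STORE_FAST y → y=275. Stack: []
LOAD_FAST i → push 1. Stack: [1]
LOAD_CONST → push 1. Stack: [1, 1]
BINARY_OP + → 1 + 1 = 2. Stack: [2]
STORE_FAST i → i=2. Stack: []
LOAD_FAST i → push 2. Stack: [2]
LOAD_CONST → push 4. Stack: [2, 4]
COMPARE_OP bool(<) → 2 vs 4 = True. Stack: [True]
POP_JUMP_IF_FALSE → pop True; no jump. Stack: []
LOAD_FAST_LOAD_FAST y,c → push 275,5. Stack: [275, 5]
BINARY_OP * → 275 * 5 = 1375. Stack: [1375]
STORE_FAST y → y=1375. Stack: []
LOAD_FAST i → push 2. Stack: [2]
LOAD_CONST → push 1. Stack: [2, 1]
BINARY_OP + → 2 + 1 = 3. Stack: [3]
STORE_FAST i → i=3. Stack: []
LOAD_FAST i → push 3. Stack: [3]
LOAD_CONST → push 4. Stack: [3, 4]
COMPARE_OP bool(<) → 3 vs 4 = True. Stack: [True]
POP_JUMP_IF_FALSE → pop True; no jump. Stack: []
LOAD_FAST_LOAD_FAST y,c → push 1375,5. Stack: [1375, 5]
BINARY_OP * → 1375 * 5 = 6875. Stack: [6875]
STORE_FAST y → y=6875. Stack: []
LOAD_FAST i → push 3. Stack: [3]
LOAD_CONST → push 1. Stack: [3, 1]
BINARY_OP + → 3 + 1 = 4. Stack: [4]
STORE_FAST i → i=4. Stack: []
LOAD_FAST i → push 4. Stack: [4]
LOAD_CONST → push 4. Stack: [4, 4]
COMPARE_OP bool(<) → 4 vs 4 = False. Stack: [False]
POP_JUMP_IF_FALSE → pop False; jump. Stack: []
LOAD_FAST y → push 6875. Stack: [6875]
RETURN_VALUE → return 6875.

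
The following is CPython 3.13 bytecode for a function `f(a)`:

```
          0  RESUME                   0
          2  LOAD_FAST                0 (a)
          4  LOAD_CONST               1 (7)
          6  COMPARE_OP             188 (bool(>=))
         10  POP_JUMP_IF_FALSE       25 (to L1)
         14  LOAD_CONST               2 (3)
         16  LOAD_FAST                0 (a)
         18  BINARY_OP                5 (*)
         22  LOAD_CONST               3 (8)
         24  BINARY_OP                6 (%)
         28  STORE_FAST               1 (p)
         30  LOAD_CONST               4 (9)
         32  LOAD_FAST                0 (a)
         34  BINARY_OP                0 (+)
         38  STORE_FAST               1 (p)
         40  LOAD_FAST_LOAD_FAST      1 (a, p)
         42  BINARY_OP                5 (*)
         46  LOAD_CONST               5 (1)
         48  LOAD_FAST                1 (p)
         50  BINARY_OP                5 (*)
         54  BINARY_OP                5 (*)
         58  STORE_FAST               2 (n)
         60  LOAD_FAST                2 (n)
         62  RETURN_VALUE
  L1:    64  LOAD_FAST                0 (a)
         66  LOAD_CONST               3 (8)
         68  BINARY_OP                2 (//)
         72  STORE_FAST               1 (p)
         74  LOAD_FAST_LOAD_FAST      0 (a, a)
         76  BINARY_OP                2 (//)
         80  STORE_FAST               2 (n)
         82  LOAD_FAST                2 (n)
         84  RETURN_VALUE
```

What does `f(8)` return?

2312

LOAD_FAST a → push 8. Stack: [8]
LOAD_CONST → push 7. Stack: [8, 7]
COMPARE_OP bool(>=) → 8 vs 7 = True. Stack: [True]
POP_JUMP_IF_FALSE → pop True; no jump. Stack: []
LOAD_CONST → push 3. Stack: [3]
LOAD_FAST a → push 8. Stack: [3, 8]
BINARY_OP * → 3 * 8 = 24. Stack: [24]
LOAD_CONST → push 8. Stack: [24, 8]
BINARY_OP % → 24 % 8 = 0. Stack: [0]
STORE_FAST p → p=0. Stack: []
LOAD_CONST → push 9. Stack: [9]
LOAD_FAST a → push 8. Stack: [9, 8]
BINARY_OP + → 9 + 8 = 17. Stack: [17]
STORE_FAST p → p=17. Stack: []
LOAD_FAST_LOAD_FAST a,p → push 8,17. Stack: [8, 17]
BINARY_OP * → 8 * 17 = 136. Stack: [136]
LOAD_CONST → push 1. Stack: [136, 1]
LOAD_FAST p → push 17. Stack: [136, 1, 17]
BINARY_OP * → 1 * 17 = 17. Stack: [136, 17]
BINARY_OP * → 136 * 17 = 2312. Stack: [2312]
STORE_FAST n → n=2312. Stack: []
LOAD_FAST n → push 2312. Stack: [2312]
RETURN_VALUE → return 2312.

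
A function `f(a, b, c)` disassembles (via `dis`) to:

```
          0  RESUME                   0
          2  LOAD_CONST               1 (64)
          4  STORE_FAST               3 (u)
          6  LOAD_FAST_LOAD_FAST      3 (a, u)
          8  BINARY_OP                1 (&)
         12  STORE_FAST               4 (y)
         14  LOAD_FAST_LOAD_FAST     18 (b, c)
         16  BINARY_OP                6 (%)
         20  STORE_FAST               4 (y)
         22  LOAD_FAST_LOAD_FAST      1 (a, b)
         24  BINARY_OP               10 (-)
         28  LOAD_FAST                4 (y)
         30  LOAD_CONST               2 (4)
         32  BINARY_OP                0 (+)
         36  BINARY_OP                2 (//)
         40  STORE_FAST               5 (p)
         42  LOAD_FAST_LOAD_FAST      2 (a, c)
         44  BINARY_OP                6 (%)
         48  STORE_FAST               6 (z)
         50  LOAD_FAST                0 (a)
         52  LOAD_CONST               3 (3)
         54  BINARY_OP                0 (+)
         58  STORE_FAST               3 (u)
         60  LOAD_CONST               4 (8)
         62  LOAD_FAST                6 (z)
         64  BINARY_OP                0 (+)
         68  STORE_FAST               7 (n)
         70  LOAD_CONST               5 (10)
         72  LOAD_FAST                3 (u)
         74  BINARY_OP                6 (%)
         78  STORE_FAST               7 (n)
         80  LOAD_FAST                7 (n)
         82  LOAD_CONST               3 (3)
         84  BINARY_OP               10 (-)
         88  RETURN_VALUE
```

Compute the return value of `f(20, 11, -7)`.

7

LOAD_CONST → push 64. Stack: [64]
STORE_FAST u → u=64. Stack: []
LOAD_FAST_LOAD_FAST a,u → push 20,64. Stack: [20, 64]
BINARY_OP & → 20 & 64 = 0. Stack: [0]
STORE_FAST y → y=0. Stack: []
LOAD_FAST_LOAD_FAST b,c → push 11,-7. Stack: [11, -7]
BINARY_OP % → 11 % -7 = -3. Stack: [-3]
STORE_FAST y → y=-3. Stack: []
LOAD_FAST_LOAD_FAST a,b → push 20,11. Stack: [20, 11]
BINARY_OP - → 20 - 11 = 9. Stack: [9]
LOAD_FAST y → push -3. Stack: [9, -3]
LOAD_CONST → push 4. Stack: [9, -3, 4]
BINARY_OP + → -3 + 4 = 1. Stack: [9, 1]
BINARY_OP // → 9 // 1 = 9. Stack: [9]
STORE_FAST p → p=9. Stack: []
LOAD_FAST_LOAD_FAST a,c → push 20,-7. Stack: [20, -7]
BINARY_OP % → 20 % -7 = -1. Stack: [-1]
STORE_FAST z → z=-1. Stack: []
LOAD_FAST a → push 20. Stack: [20]
LOAD_CONST → push 3. Stack: [20, 3]
BINARY_OP + → 20 + 3 = 23. Stack: [23]
STORE_FAST u → u=23. Stack: []
LOAD_CONST → push 8. Stack: [8]
LOAD_FAST z → push -1. Stack: [8, -1]
BINARY_OP + → 8 + -1 = 7. Stack: [7]
STORE_FAST n → n=7. Stack: []
LOAD_CONST → push 10. Stack: [10]
LOAD_FAST u → push 23. Stack: [10, 23]
BINARY_OP % → 10 % 23 = 10. Stack: [10]
STORE_FAST n → n=10. Stack: []
LOAD_FAST n → push 10. Stack: [10]
LOAD_CONST → push 3. Stack: [10, 3]
BINARY_OP - → 10 - 3 = 7. Stack: [7]
RETURN_VALUE → return 7.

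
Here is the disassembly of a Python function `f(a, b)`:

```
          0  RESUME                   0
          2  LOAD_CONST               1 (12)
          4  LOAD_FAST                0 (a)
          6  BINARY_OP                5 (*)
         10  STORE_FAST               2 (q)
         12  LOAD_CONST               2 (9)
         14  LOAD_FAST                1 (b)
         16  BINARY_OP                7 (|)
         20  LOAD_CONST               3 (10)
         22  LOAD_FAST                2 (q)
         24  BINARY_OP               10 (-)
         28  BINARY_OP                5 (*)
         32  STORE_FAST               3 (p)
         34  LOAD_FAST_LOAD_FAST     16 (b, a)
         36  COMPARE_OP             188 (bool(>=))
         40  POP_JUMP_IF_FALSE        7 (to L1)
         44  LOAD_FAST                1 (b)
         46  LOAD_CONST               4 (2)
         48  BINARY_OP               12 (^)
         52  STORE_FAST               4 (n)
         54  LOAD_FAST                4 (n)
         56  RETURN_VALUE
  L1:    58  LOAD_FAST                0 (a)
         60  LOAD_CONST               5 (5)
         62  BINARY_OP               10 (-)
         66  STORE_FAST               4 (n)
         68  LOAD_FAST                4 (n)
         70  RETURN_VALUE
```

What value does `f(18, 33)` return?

35

LOAD_CONST → push 12. Stack: [12]
LOAD_FAST a → push 18. Stack: [12, 18]
BINARY_OP * → 12 * 18 = 216. Stack: [216]
STORE_FAST q → q=216. Stack: []
LOAD_CONST → push 9. Stack: [9]
LOAD_FAST b → push 33. Stack: [9, 33]
BINARY_OP | → 9 | 33 = 41. Stack: [41]
LOAD_CONST → push 10. Stack: [41, 10]
LOAD_FAST q → push 216. Stack: [41, 10, 216]
BINARY_OP - → 10 - 216 = -206. Stack: [41, -206]
BINARY_OP * → 41 * -206 = -8446. Stack: [-8446]
STORE_FAST p → p=-8446. Stack: []
LOAD_FAST_LOAD_FAST b,a → push 33,18. Stack: [33, 18]
COMPARE_OP bool(>=) → 33 vs 18 = True. Stack: [True]
POP_JUMP_IF_FALSE → pop True; no jump. Stack: []
LOAD_FAST b → push 33. Stack: [33]
LOAD_CONST → push 2. Stack: [33, 2]
BINARY_OP ^ → 33 ^ 2 = 35. Stack: [35]
STORE_FAST n → n=35. Stack: []
LOAD_FAST n → push 35. Stack: [35]
RETURN_VALUE → return 35.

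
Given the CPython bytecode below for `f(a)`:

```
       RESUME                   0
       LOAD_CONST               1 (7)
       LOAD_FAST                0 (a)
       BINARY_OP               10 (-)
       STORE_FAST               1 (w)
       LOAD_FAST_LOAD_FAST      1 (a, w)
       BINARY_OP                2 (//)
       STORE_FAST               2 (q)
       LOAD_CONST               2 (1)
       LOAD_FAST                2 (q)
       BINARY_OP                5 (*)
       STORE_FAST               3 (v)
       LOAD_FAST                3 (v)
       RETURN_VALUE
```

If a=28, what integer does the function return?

-2

LOAD_CONST → push 7. Stack: [7]
LOAD_FAST a → push 28. Stack: [7, 28]
BINARY_OP - → 7 - 28 = -21. Stack: [-21]
STORE_FAST w → w=-21. Stack: []
LOAD_FAST_LOAD_FAST a,w → push 28,-21. Stack: [28, -21]
BINARY_OP // → 28 // -21 = -2. Stack: [-2]
STORE_FAST q → q=-2. Stack: []
LOAD_CONST → push 1. Stack: [1]
LOAD_FAST q → push -2. Stack: [1, -2]
BINARY_OP * → 1 * -2 = -2. Stack: [-2]
STORE_FAST v → v=-2. Stack: []
LOAD_FAST v → push -2. Stack: [-2]
RETURN_VALUE → return -2.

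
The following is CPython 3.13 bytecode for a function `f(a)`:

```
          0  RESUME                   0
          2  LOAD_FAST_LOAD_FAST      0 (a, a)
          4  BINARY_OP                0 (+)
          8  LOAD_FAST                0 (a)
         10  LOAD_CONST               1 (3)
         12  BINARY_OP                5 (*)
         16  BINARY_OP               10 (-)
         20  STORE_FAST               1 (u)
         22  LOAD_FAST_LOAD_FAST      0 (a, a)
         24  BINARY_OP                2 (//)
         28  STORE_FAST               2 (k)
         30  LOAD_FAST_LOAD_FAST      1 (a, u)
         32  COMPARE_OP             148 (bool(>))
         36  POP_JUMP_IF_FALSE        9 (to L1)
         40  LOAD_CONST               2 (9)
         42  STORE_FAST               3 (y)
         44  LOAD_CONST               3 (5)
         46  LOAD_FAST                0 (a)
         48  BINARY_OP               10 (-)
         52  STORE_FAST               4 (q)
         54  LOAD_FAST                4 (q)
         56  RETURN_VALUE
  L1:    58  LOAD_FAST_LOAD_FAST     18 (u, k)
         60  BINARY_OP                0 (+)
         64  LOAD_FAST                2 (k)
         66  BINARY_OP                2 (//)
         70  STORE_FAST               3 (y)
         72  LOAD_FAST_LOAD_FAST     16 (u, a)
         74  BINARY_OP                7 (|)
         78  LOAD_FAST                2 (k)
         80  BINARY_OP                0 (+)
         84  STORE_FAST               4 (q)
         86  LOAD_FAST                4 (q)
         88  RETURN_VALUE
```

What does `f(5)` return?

0

LOAD_FAST_LOAD_FAST a,a → push 5,5. Stack: [5, 5]
BINARY_OP + → 5 + 5 = 10. Stack: [10]
LOAD_FAST a → push 5. Stack: [10, 5]
LOAD_CONST → push 3. Stack: [10, 5, 3]
BINARY_OP * → 5 * 3 = 15. Stack: [10, 15]
BINARY_OP - → 10 - 15 = -5. Stack: [-5]
STORE_FAST u → u=-5. Stack: []
LOAD_FAST_LOAD_FAST a,a → push 5,5. Stack: [5, 5]
BINARY_OP // → 5 // 5 = 1. Stack: [1]
STORE_FAST k → k=1. Stack: []
LOAD_FAST_LOAD_FAST a,u → push 5,-5. Stack: [5, -5]
COMPARE_OP bool(>) → 5 vs -5 = True. Stack: [True]
POP_JUMP_IF_FALSE → pop True; no jump. Stack: []
LOAD_CONST → push 9. Stack: [9]
STORE_FAST y → y=9. Stack: []
LOAD_CONST → push 5. Stack: [5]
LOAD_FAST a → push 5. Stack: [5, 5]
BINARY_OP - → 5 - 5 = 0. Stack: [0]
STORE_FAST q → q=0. Stack: []
LOAD_FAST q → push 0. Stack: [0]
RETURN_VALUE → return 0.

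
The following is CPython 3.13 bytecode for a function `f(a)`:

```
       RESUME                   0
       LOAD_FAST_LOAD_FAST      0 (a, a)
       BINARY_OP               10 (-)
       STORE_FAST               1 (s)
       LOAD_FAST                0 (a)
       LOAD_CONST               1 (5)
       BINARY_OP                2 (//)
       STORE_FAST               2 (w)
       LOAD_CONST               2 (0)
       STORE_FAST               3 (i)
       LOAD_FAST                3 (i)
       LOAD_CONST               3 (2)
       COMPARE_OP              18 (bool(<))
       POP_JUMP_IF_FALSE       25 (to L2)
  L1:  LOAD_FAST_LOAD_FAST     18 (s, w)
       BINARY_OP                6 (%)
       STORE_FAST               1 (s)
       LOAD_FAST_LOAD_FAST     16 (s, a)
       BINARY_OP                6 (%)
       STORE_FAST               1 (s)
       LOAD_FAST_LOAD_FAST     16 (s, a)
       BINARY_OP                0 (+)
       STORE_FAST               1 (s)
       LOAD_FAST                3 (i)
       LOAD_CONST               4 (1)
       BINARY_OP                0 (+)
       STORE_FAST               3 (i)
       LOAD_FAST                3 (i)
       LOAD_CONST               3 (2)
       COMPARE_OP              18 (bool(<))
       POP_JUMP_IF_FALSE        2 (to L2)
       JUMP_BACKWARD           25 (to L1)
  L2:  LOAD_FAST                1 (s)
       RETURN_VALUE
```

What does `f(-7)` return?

LOAD_FAST_LOAD_FAST a,a → push -7,-7. Stack: [-7, -7]
BINARY_OP - → -7 - -7 = 0. Stack: [0]
STORE_FAST s → s=0. Stack: []
LOAD_FAST a → push -7. Stack: [-7]
LOAD_CONST → push 5. Stack: [-7, 5]
BINARY_OP // → -7 // 5 = -2. Stack: [-2]
STORE_FAST w → w=-2. Stack: []
LOAD_CONST → push 0. Stack: [0]
STORE_FAST i → i=0. Stack: []
LOAD_FAST i → push 0. Stack: [0]
LOAD_CONST → push 2. Stack: [0, 2]
COMPARE_OP bool(<) → 0 vs 2 = True. Stack: [True]
POP_JUMP_IF_FALSE → pop True; no jump. Stack: []
LOAD_FAST_LOAD_FAST s,w → push 0,-2. Stack: [0, -2]
BINARY_OP % → 0 % -2 = 0. Stack: [0]
STORE_FAST s → s=0. Stack: []
LOAD_FAST_LOAD_FAST s,a → push 0,-7. Stack: [0, -7]
BINARY_OP % → 0 % -7 = 0. Stack: [0]
STORE_FAST s → s=0. Stack: []
LOAD_FAST_LOAD_FAST s,a → push 0,-7. Stack: [0, -7]
BINARY_OP + → 0 + -7 = -7. Stack: [-7]
STORE_FAST s → s=-7. Stack: []
LOAD_FAST i → push 0. Stack: [0]
LOAD_CONST → push 1. Stack: [0, 1]
BINARY_OP + → 0 + 1 = 1. Stack: [1]
STORE_FAST i → i=1. Stack: []
LOAD_FAST i → push 1. Stack: [1]
LOAD_CONST → push 2. Stack: [1, 2]
COMPARE_OP bool(<) → 1 vs 2 = True. Stack: [True]
POP_JUMP_IF_FALSE → pop True; no jump. Stack: []
LOAD_FAST_LOAD_FAST s,w → push -7,-2. Stack: [-7, -2]
BINARY_OP % → -7 % -2 = -1. Stack: [-1]
STORE_FAST s → s=-1. Stack: []
LOAD_FAST_LOAD_FAST s,a → push -1,-7. Stack: [-1, -7]
BINARY_OP % → -1 % -7 = -1. Stack: [-1]
STORE_FAST s → s=-1. Stack: []
LOAD_FAST_LOAD_FAST s,a → push -1,-7. Stack: [-1, -7]
BINARY_OP + → -1 + -7 = -8. Stack: [-8]
STORE_FAST s → s=-8. Stack: []
LOAD_FAST i → push 1. Stack: [1]
LOAD_CONST → push 1. Stack: [1, 1]
BINARY_OP + → 1 + 1 = 2. Stack: [2]
STORE_FAST i → i=2. Stack: []
LOAD_FAST i → push 2. Stack: [2]
LOAD_CONST → push 2. Stack: [2, 2]
COMPARE_OP bool(<) → 2 vs 2 = False. Stack: [False]
POP_JUMP_IF_FALSE → pop False; jump. Stack: []
LOAD_FAST s → push -8. Stack: [-8]
RETURN_VALUE → return -8.

-8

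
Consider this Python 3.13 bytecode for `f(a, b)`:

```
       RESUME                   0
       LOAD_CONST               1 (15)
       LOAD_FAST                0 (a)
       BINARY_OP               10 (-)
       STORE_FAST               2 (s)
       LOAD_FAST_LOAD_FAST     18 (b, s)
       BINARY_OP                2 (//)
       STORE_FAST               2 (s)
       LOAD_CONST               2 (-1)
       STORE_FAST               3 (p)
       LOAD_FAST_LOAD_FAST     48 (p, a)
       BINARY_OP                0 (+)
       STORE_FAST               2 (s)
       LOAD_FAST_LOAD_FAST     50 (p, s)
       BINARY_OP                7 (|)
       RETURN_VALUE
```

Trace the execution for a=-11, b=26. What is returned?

LOAD_CONST → push 15. Stack: [15]
LOAD_FAST a → push -11. Stack: [15, -11]
BINARY_OP - → 15 - -11 = 26. Stack: [26]
STORE_FAST s → s=26. Stack: []
LOAD_FAST_LOAD_FAST b,s → push 26,26. Stack: [26, 26]
BINARY_OP // → 26 // 26 = 1. Stack: [1]
STORE_FAST s → s=1. Stack: []
LOAD_CONST → push -1. Stack: [-1]
STORE_FAST p → p=-1. Stack: []
LOAD_FAST_LOAD_FAST p,a → push -1,-11. Stack: [-1, -11]
BINARY_OP + → -1 + -11 = -12. Stack: [-12]
STORE_FAST s → s=-12. Stack: []
LOAD_FAST_LOAD_FAST p,s → push -1,-12. Stack: [-1, -12]
BINARY_OP | → -1 | -12 = -1. Stack: [-1]
RETURN_VALUE → return -1.

-1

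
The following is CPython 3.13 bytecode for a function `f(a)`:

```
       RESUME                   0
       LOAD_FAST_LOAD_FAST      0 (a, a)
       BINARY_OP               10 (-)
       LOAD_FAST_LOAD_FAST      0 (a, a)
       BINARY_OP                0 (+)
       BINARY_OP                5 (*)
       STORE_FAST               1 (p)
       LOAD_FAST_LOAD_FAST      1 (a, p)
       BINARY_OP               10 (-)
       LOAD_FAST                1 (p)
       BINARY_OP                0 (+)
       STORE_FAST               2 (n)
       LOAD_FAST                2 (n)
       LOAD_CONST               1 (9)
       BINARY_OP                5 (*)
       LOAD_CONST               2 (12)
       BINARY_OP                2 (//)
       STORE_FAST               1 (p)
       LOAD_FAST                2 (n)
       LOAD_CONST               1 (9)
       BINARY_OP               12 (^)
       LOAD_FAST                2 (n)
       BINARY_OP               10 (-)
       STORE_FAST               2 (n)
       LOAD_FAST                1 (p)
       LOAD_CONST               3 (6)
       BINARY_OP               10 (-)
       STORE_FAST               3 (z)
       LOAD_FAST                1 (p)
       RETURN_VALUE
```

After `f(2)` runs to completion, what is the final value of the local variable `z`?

-5

LOAD_FAST_LOAD_FAST a,a → push 2,2. Stack: [2, 2]
BINARY_OP - → 2 - 2 = 0. Stack: [0]
LOAD_FAST_LOAD_FAST a,a → push 2,2. Stack: [0, 2, 2]
BINARY_OP + → 2 + 2 = 4. Stack: [0, 4]
BINARY_OP * → 0 * 4 = 0. Stack: [0]
STORE_FAST p → p=0. Stack: []
LOAD_FAST_LOAD_FAST a,p → push 2,0. Stack: [2, 0]
BINARY_OP - → 2 - 0 = 2. Stack: [2]
LOAD_FAST p → push 0. Stack: [2, 0]
BINARY_OP + → 2 + 0 = 2. Stack: [2]
STORE_FAST n → n=2. Stack: []
LOAD_FAST n → push 2. Stack: [2]
LOAD_CONST → push 9. Stack: [2, 9]
BINARY_OP * → 2 * 9 = 18. Stack: [18]
LOAD_CONST → push 12. Stack: [18, 12]
BINARY_OP // → 18 // 12 = 1. Stack: [1]
STORE_FAST p → p=1. Stack: []
LOAD_FAST n → push 2. Stack: [2]
LOAD_CONST → push 9. Stack: [2, 9]
BINARY_OP ^ → 2 ^ 9 = 11. Stack: [11]
LOAD_FAST n → push 2. Stack: [11, 2]
BINARY_OP - → 11 - 2 = 9. Stack: [9]
STORE_FAST n → n=9. Stack: []
LOAD_FAST p → push 1. Stack: [1]
LOAD_CONST → push 6. Stack: [1, 6]
BINARY_OP - → 1 - 6 = -5. Stack: [-5]
STORE_FAST z → z=-5. Stack: []
LOAD_FAST p → push 1. Stack: [1]
RETURN_VALUE → return 1.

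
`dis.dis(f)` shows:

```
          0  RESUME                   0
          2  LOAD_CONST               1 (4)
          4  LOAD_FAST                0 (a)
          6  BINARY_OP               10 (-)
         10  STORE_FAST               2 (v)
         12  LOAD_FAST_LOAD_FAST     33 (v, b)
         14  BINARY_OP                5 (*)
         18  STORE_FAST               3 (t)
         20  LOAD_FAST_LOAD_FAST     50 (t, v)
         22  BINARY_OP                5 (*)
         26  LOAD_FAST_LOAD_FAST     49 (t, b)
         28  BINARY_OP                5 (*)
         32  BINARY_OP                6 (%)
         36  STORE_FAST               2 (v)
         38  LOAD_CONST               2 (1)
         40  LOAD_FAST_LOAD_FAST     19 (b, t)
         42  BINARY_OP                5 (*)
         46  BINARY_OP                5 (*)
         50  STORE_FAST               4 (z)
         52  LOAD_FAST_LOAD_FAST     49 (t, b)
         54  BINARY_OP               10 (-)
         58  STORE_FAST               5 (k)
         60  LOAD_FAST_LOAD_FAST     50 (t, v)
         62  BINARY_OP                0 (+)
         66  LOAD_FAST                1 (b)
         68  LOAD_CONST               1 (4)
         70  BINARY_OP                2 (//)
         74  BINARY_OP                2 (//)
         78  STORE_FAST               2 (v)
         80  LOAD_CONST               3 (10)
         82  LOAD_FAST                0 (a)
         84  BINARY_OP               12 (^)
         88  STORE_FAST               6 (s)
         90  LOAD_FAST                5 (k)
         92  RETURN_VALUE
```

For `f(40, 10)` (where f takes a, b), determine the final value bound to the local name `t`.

LOAD_CONST → push 4. Stack: [4]
LOAD_FAST a → push 40. Stack: [4, 40]
BINARY_OP - → 4 - 40 = -36. Stack: [-36]
STORE_FAST v → v=-36. Stack: []
LOAD_FAST_LOAD_FAST v,b → push -36,10. Stack: [-36, 10]
BINARY_OP * → -36 * 10 = -360. Stack: [-360]
STORE_FAST t → t=-360. Stack: []
LOAD_FAST_LOAD_FAST t,v → push -360,-36. Stack: [-360, -36]
BINARY_OP * → -360 * -36 = 12960. Stack: [12960]
LOAD_FAST_LOAD_FAST t,b → push -360,10. Stack: [12960, -360, 10]
BINARY_OP * → -360 * 10 = -3600. Stack: [12960, -3600]
BINARY_OP % → 12960 % -3600 = -1440. Stack: [-1440]
STORE_FAST v → v=-1440. Stack: []
LOAD_CONST → push 1. Stack: [1]
LOAD_FAST_LOAD_FAST b,t → push 10,-360. Stack: [1, 10, -360]
BINARY_OP * → 10 * -360 = -3600. Stack: [1, -3600]
BINARY_OP * → 1 * -3600 = -3600. Stack: [-3600]
STORE_FAST z → z=-3600. Stack: []
LOAD_FAST_LOAD_FAST t,b → push -360,10. Stack: [-360, 10]
BINARY_OP - → -360 - 10 = -370. Stack: [-370]
STORE_FAST k → k=-370. Stack: []
LOAD_FAST_LOAD_FAST t,v → push -360,-1440. Stack: [-360, -1440]
BINARY_OP + → -360 + -1440 = -1800. Stack: [-1800]
LOAD_FAST b → push 10. Stack: [-1800, 10]
LOAD_CONST → push 4. Stack: [-1800, 10, 4]
BINARY_OP // → 10 // 4 = 2. Stack: [-1800, 2]
BINARY_OP // → -1800 // 2 = -900. Stack: [-900]
STORE_FAST v → v=-900. Stack: []
LOAD_CONST → push 10. Stack: [10]
LOAD_FAST a → push 40. Stack: [10, 40]
BINARY_OP ^ → 10 ^ 40 = 34. Stack: [34]
STORE_FAST s → s=34. Stack: []
LOAD_FAST k → push -370. Stack: [-370]
RETURN_VALUE → return -370.

-360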